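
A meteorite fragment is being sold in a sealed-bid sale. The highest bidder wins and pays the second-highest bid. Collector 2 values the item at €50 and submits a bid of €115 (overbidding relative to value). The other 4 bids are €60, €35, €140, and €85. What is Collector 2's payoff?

The bidder's payoff: €0.

Highest competing bid: €140.
Collector 2's bid €115 is not the highest, so Collector 2 loses, pays nothing, and earns zero payoff.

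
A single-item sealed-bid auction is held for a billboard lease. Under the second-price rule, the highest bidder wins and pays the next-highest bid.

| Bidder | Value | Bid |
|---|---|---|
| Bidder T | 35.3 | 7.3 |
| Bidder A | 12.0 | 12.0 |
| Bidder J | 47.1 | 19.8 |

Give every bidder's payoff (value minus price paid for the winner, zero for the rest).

Ranking the bids: Bidder J 19.8; Bidder A 12.0; Bidder T 7.3.
Bidder J has the top bid and wins; the price is the second-highest bid, 12.0.
Bidder J's payoff = 47.1 − 12.0 = 35.1. All other bidders lose, so their payoff is 0.

Bidder T 0.0, Bidder A 0.0, Bidder J 35.1.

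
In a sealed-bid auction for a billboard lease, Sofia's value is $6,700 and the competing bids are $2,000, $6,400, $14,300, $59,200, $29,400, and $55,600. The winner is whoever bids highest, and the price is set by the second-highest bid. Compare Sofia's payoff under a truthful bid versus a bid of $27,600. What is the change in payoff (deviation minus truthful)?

Change in payoff: $0.

The highest competing bid is $59,200.
Bidding truthfully at $6,700: the top bid is $59,200 (a rival), so Sofia loses. Payoff = $0.
Bidding $27,600: the top bid is $59,200 (a rival), so Sofia loses. Payoff = $0.
Change = $0 − $0 = $0.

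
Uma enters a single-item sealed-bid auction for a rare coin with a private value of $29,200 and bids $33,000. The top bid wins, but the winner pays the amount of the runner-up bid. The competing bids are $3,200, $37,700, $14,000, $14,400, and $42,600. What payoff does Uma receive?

Highest competing bid: $42,600.
Uma's bid $33,000 is not the highest, so Uma loses, pays nothing, and earns zero payoff.

$0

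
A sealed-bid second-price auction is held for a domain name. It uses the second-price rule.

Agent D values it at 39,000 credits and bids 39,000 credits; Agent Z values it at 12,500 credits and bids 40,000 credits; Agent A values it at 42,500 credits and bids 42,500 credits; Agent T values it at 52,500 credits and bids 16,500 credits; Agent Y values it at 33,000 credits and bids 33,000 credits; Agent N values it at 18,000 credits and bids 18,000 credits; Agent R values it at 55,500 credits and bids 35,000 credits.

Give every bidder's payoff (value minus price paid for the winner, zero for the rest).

Agent D 0 credits, Agent Z 0 credits, Agent A 2,500 credits, Agent T 0 credits, Agent Y 0 credits, Agent N 0 credits, Agent R 0 credits.

Ordered from highest: Agent A 42,500 credits, then Agent Z 40,000 credits, then Agent D 39,000 credits, then Agent R 35,000 credits, then Agent Y 33,000 credits, then Agent N 18,000 credits, then Agent T 16,500 credits.
Agent A has the top bid and wins; the price is the second-highest bid, 40,000 credits.
Agent A's payoff = 42,500 credits − 40,000 credits = 2,500 credits. All other bidders lose, so their payoff is 0.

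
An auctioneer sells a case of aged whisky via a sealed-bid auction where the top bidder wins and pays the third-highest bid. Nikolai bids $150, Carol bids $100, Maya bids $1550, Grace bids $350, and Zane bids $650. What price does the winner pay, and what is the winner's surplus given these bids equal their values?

The winner pays $350 for a surplus of $1200.

Ranking the bids: Maya $1550, then Zane $650, then Grace $350, then Nikolai $150, then Carol $100.
Maya is the highest bidder, so Maya wins.
Under the third-price rule, the price is the third-highest bid: $350.
Surplus = $1550 − $350 = $1200.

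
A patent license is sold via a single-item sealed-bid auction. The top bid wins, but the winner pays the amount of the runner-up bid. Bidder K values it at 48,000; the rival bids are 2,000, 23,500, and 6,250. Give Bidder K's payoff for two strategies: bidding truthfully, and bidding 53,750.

The highest competing bid is 23,500.
Bidding truthfully at 48,000: Bidder K has the top bid, wins, and pays the second-highest bid 23,500. Payoff = 48,000 − 23,500 = 24,500.
Bidding 53,750: Bidder K has the top bid, wins, and pays the second-highest bid 23,500. Payoff = 48,000 − 23,500 = 24,500.
The bid only affects whether you win, not the price — here both bids land on the same side of the top rival bid, so the deviation is payoff-neutral.

(a) 24,500  (b) 24,500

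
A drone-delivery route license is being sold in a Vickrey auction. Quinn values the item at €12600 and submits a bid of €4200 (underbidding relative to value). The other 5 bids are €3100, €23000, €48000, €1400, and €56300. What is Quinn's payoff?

Payoff = €0.

Highest competing bid: €56300.
Quinn's bid €4200 is not the highest, so Quinn loses, pays nothing, and earns zero payoff.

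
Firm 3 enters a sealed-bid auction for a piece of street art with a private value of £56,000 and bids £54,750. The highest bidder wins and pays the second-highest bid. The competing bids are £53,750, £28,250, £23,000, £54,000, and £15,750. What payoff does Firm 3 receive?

The bidder's payoff: £2,000.

Highest competing bid: £54,000.
Firm 3's bid £54,750 is the highest overall, so Firm 3 wins and pays the second-highest bid, £54,000.
Payoff = value − price = £56,000 − £54,000 = £2,000.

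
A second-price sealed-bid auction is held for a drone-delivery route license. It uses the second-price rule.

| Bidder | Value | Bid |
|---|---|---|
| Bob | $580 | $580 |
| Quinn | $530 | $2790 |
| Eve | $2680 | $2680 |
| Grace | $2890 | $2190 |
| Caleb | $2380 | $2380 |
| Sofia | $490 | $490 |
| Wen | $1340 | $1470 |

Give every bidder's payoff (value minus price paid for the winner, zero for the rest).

Bids in descending order: Quinn $2790 > Eve $2680 > Caleb $2380 > Grace $2190 > Wen $1470 > Bob $580 > Sofia $490.
Quinn has the top bid and wins; the price is the second-highest bid, $2680.
Quinn's payoff = $530 − $2680 = -$2150. All other bidders lose, so their payoff is 0.

Payoffs: Bob $0, Quinn -$2150, Eve $0, Grace $0, Caleb $0, Sofia $0, Wen $0.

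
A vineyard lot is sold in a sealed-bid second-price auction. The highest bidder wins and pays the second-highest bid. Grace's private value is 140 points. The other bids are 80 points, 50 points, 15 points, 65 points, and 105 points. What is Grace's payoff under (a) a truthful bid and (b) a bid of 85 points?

The highest competing bid is 105 points.
Bidding truthfully at 140 points: Grace has the top bid, wins, and pays the second-highest bid 105 points. Payoff = 140 points − 105 points = 35 points.
Bidding 85 points: the top bid is 105 points (a rival), so Grace loses. Payoff = 0 points.
Deviating from a truthful bid can only lose payoff in a second-price auction — never gain.

Truthful: 35 points; alternative: 0 points.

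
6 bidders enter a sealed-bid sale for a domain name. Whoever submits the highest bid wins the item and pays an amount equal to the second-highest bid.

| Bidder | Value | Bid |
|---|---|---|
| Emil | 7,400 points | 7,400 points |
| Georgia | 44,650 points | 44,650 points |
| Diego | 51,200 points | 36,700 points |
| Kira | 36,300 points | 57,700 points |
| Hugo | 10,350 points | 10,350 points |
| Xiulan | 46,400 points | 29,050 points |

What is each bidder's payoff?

Ordered from highest: Kira 57,700 points, then Georgia 44,650 points, then Diego 36,700 points, then Xiulan 29,050 points, then Hugo 10,350 points, then Emil 7,400 points.
Kira has the top bid and wins; the price is the second-highest bid, 44,650 points.
Kira's payoff = 36,300 points − 44,650 points = -8,350 points. All other bidders lose, so their payoff is 0.

Payoffs: Emil 0 points, Georgia 0 points, Diego 0 points, Kira -8,350 points, Hugo 0 points, Xiulan 0 points.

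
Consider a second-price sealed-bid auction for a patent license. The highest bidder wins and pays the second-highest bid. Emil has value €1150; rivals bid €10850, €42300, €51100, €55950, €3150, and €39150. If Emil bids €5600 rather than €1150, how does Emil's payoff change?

The highest competing bid is €55950.
Bidding truthfully at €1150: the top bid is €55950 (a rival), so Emil loses. Payoff = €0.
Bidding €5600: the top bid is €55950 (a rival), so Emil loses. Payoff = €0.
Change = €0 − €0 = €0.
The bid only affects whether you win, not the price — here both bids land on the same side of the top rival bid, so the deviation is payoff-neutral.

Payoff change: €0.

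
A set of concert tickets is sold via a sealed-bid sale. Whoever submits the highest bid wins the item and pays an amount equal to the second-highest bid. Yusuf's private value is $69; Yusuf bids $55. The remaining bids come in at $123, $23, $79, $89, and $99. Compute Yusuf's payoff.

Highest competing bid: $123.
Yusuf's bid $55 is not the highest, so Yusuf loses, pays nothing, and earns zero payoff.

Payoff = $0.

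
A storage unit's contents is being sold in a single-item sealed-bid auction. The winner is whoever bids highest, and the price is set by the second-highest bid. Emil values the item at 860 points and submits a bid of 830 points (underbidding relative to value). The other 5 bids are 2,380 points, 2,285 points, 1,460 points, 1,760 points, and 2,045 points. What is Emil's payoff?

Highest competing bid: 2,380 points.
Emil's bid 830 points is not the highest, so Emil loses, pays nothing, and earns zero payoff.

0 points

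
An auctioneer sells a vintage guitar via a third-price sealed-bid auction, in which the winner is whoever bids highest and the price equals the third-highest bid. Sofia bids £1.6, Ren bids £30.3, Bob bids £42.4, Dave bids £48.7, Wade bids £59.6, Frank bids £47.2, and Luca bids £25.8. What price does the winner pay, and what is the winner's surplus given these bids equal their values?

Bids in descending order: Wade £59.6, then Dave £48.7, then Frank £47.2, then Bob £42.4, then Ren £30.3, then Luca £25.8, then Sofia £1.6.
Wade is the highest bidder, so Wade wins.
Under the third-price rule, the price is the third-highest bid: £47.2.
Surplus = £59.6 − £47.2 = £12.4.

Price £47.2; surplus £12.4.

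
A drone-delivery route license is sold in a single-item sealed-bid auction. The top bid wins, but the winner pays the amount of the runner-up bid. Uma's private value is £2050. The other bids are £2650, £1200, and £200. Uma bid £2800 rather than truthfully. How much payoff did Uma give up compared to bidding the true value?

£600

The highest competing bid is £2650.
Bidding truthfully at £2050: the top bid is £2650 (a rival), so Uma loses. Payoff = £0.
Bidding £2800: Uma has the top bid, wins, and pays the second-highest bid £2650. Payoff = £2050 − £2650 = -£600.
Regret = truthful payoff − actual payoff = £0 − -£600 = £600.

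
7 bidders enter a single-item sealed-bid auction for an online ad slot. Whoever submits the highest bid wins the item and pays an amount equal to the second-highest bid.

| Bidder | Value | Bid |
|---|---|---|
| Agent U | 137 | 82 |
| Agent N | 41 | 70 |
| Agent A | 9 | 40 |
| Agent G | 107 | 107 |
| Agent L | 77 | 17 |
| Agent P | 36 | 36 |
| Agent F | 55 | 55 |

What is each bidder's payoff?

Payoffs: Agent U 0, Agent N 0, Agent A 0, Agent G 25, Agent L 0, Agent P 0, Agent F 0.

Bids in descending order: Agent G 107; Agent U 82; Agent N 70; Agent F 55; Agent A 40; Agent P 36; Agent L 17.
Agent G has the top bid and wins; the price is the second-highest bid, 82.
Agent G's payoff = 107 − 82 = 25. All other bidders lose, so their payoff is 0.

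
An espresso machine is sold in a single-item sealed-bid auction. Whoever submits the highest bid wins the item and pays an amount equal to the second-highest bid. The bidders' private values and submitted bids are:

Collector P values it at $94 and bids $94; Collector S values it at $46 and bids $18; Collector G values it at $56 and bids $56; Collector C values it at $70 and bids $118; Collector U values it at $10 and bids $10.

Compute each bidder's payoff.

Payoffs: Collector P $0, Collector S $0, Collector G $0, Collector C -$24, Collector U $0.

Ordered from highest: Collector C $118 > Collector P $94 > Collector G $56 > Collector S $18 > Collector U $10.
Collector C has the top bid and wins; the price is the second-highest bid, $94.
Collector C's payoff = $70 − $94 = -$24. All other bidders lose, so their payoff is 0.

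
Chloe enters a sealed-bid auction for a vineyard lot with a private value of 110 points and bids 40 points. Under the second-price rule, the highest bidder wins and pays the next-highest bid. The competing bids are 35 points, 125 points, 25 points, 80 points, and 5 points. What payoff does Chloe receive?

Chloe's payoff: 0 points.

Highest competing bid: 125 points.
Chloe's bid 40 points is not the highest, so Chloe loses, pays nothing, and earns zero payoff.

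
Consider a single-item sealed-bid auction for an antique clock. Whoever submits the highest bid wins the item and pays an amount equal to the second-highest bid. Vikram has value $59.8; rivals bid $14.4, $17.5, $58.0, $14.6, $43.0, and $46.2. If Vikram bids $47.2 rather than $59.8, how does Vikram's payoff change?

The highest competing bid is $58.0.
Bidding truthfully at $59.8: Vikram has the top bid, wins, and pays the second-highest bid $58.0. Payoff = $59.8 − $58.0 = $1.8.
Bidding $47.2: the top bid is $58.0 (a rival), so Vikram loses. Payoff = $0.0.
Change = $0.0 − $1.8 = -$1.8.
This is the dominant-strategy logic: truthful bidding weakly beats any alternative.

Change in payoff: -$1.8.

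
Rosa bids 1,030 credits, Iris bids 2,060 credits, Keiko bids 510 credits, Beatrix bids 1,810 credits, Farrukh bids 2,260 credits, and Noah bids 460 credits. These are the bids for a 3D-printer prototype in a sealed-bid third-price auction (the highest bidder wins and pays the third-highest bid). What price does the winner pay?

Price paid: 1,810 credits.

Sorted high to low: Farrukh 2,260 credits, then Iris 2,060 credits, then Beatrix 1,810 credits, then Rosa 1,030 credits, then Keiko 510 credits, then Noah 460 credits.
Farrukh is the highest bidder, so Farrukh wins.
Under the third-price rule, the price is the third-highest bid: 1,810 credits.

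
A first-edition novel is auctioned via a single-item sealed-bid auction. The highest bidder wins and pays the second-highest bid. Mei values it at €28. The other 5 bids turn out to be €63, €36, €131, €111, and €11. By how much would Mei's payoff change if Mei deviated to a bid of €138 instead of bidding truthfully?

-€103

The highest competing bid is €131.
Bidding truthfully at €28: the top bid is €131 (a rival), so Mei loses. Payoff = €0.
Bidding €138: Mei has the top bid, wins, and pays the second-highest bid €131. Payoff = €28 − €131 = -€103.
Change = -€103 − €0 = -€103.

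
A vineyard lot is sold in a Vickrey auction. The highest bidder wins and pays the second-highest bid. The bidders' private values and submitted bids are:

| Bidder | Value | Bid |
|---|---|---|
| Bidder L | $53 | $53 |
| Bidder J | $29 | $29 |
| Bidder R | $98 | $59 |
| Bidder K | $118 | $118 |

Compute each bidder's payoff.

Payoffs: Bidder L $0, Bidder J $0, Bidder R $0, Bidder K $59.

Ordered from highest: Bidder K $118, then Bidder R $59, then Bidder L $53, then Bidder J $29.
Bidder K has the top bid and wins; the price is the second-highest bid, $59.
Bidder K's payoff = $118 − $59 = $59. All other bidders lose, so their payoff is 0.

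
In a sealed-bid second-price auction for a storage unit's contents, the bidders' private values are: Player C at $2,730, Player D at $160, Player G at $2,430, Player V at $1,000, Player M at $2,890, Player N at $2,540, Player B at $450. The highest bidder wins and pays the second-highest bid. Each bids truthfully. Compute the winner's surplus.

Bids in descending order: Player M $2,890; Player C $2,730; Player N $2,540; Player G $2,430; Player V $1,000; Player B $450; Player D $160.
Player M wins with the top bid and pays the second-highest, $2,730.
Surplus = $2,890 − $2,730 = $160.

$160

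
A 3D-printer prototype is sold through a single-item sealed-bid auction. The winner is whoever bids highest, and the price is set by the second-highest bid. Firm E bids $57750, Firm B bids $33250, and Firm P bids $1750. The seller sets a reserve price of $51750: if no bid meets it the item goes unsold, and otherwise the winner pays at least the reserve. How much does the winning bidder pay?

Ordered from highest: Firm E $57750 > Firm B $33250 > Firm P $1750.
Firm E has the highest bid, so Firm E wins.
The second-highest bid is $33250, but the reserve $51750 is higher, so the price is the reserve.

$51750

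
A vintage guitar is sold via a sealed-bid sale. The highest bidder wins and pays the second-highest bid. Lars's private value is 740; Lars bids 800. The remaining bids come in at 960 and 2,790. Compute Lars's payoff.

Highest competing bid: 2,790.
Lars's bid 800 is not the highest, so Lars loses, pays nothing, and earns zero payoff.

0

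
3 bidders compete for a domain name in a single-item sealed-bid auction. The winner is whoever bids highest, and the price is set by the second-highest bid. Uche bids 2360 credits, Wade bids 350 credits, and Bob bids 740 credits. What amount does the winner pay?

The winner pays 740 credits.

Ordered from highest: Uche 2360 credits; Bob 740 credits; Wade 350 credits.
Uche has the highest bid, so Uche wins.
The second-highest bid is 740 credits, so that is what Uche pays.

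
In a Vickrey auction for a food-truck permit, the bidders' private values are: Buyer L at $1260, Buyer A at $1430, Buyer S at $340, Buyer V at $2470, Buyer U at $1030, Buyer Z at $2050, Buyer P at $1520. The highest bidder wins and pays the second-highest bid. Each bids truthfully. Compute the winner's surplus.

Surplus = $420.

Ordered from highest: Buyer V $2470, then Buyer Z $2050, then Buyer P $1520, then Buyer A $1430, then Buyer L $1260, then Buyer U $1030, then Buyer S $340.
Buyer V wins with the top bid and pays the second-highest, $2050.
Surplus = $2470 − $2050 = $420.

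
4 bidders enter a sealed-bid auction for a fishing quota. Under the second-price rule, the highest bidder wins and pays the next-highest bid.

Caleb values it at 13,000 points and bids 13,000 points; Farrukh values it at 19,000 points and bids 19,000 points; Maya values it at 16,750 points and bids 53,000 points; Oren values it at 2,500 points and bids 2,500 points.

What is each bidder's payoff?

Payoffs: Caleb 0 points, Farrukh 0 points, Maya -2,250 points, Oren 0 points.

Ordered from highest: Maya 53,000 points, then Farrukh 19,000 points, then Caleb 13,000 points, then Oren 2,500 points.
Maya has the top bid and wins; the price is the second-highest bid, 19,000 points.
Maya's payoff = 16,750 points − 19,000 points = -2,250 points. All other bidders lose, so their payoff is 0.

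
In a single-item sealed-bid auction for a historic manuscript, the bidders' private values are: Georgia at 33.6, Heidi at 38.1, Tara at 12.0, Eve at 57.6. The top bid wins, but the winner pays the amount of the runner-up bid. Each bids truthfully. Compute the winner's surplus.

Surplus = 19.5.

Sorted high to low: Eve 57.6; Heidi 38.1; Georgia 33.6; Tara 12.0.
Eve wins with the top bid and pays the second-highest, 38.1.
Surplus = 57.6 − 38.1 = 19.5.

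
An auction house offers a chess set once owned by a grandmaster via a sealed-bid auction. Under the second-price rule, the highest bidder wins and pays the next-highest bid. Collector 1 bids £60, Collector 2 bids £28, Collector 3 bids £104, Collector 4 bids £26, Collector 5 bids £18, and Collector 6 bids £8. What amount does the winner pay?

Price paid: £60.

Ordered from highest: Collector 3 £104; Collector 1 £60; Collector 2 £28; Collector 4 £26; Collector 5 £18; Collector 6 £8.
Collector 3 has the highest bid, so Collector 3 wins.
The second-highest bid is £60, so that is what Collector 3 pays.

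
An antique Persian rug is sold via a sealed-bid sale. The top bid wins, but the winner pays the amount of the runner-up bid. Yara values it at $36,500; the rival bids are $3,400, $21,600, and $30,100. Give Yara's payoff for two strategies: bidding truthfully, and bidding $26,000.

Truthful: $6,400; alternative: $0.

The highest competing bid is $30,100.
Bidding truthfully at $36,500: Yara has the top bid, wins, and pays the second-highest bid $30,100. Payoff = $36,500 − $30,100 = $6,400.
Bidding $26,000: the top bid is $30,100 (a rival), so Yara loses. Payoff = $0.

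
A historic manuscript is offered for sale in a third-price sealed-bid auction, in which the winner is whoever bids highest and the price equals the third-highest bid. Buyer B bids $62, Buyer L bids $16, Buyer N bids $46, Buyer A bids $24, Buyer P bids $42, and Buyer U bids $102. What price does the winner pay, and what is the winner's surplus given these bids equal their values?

Bids in descending order: Buyer U $102; Buyer B $62; Buyer N $46; Buyer P $42; Buyer A $24; Buyer L $16.
Buyer U is the highest bidder, so Buyer U wins.
Under the third-price rule, the price is the third-highest bid: $46.
Surplus = $102 − $46 = $56.

The winner pays $46 for a surplus of $56.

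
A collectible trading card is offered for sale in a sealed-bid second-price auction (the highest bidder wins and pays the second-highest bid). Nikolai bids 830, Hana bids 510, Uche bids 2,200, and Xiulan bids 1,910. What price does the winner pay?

1,910

Ordered from highest: Uche 2,200 > Xiulan 1,910 > Nikolai 830 > Hana 510.
Uche is the highest bidder, so Uche wins.
Under the second-price rule, the price is the second-highest bid: 1,910.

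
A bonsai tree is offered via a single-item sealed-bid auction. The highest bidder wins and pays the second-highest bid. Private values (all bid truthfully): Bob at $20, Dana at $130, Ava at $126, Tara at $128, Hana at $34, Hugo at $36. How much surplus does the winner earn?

$2

Bids in descending order: Dana $130 > Tara $128 > Ava $126 > Hugo $36 > Hana $34 > Bob $20.
Dana wins with the top bid and pays the second-highest, $128.
Surplus = $130 − $128 = $2.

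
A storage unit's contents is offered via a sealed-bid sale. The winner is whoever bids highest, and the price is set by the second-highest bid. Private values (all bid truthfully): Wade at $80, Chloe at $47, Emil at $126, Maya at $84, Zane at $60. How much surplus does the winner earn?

Winner's surplus: $42.

Bids in descending order: Emil $126 > Maya $84 > Wade $80 > Zane $60 > Chloe $47.
Emil wins with the top bid and pays the second-highest, $84.
Surplus = $126 − $84 = $42.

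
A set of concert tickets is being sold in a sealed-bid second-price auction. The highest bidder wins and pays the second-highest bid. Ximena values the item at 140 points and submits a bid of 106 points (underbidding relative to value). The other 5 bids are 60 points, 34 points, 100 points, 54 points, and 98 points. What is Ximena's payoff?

Ximena's payoff: 40 points.

Highest competing bid: 100 points.
Ximena's bid 106 points is the highest overall, so Ximena wins and pays the second-highest bid, 100 points.
Payoff = value − price = 140 points − 100 points = 40 points.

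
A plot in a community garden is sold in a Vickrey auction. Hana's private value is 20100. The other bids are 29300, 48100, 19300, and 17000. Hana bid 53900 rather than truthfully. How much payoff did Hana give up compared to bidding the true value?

28000

The highest competing bid is 48100.
Bidding truthfully at 20100: the top bid is 48100 (a rival), so Hana loses. Payoff = 0.
Bidding 53900: Hana has the top bid, wins, and pays the second-highest bid 48100. Payoff = 20100 − 48100 = -28000.
Regret = truthful payoff − actual payoff = 0 − -28000 = 28000.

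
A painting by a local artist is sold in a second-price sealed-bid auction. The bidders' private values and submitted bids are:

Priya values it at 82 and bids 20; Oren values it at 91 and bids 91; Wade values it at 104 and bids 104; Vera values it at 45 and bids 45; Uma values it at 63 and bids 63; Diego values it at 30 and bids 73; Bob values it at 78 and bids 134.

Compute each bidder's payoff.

Bids in descending order: Bob 134 > Wade 104 > Oren 91 > Diego 73 > Uma 63 > Vera 45 > Priya 20.
Bob has the top bid and wins; the price is the second-highest bid, 104.
Bob's payoff = 78 − 104 = -26. All other bidders lose, so their payoff is 0.

Priya 0, Oren 0, Wade 0, Vera 0, Uma 0, Diego 0, Bob -26.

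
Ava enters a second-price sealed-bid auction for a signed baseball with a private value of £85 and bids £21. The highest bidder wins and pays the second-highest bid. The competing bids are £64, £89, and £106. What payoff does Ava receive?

Payoff = £0.

Highest competing bid: £106.
Ava's bid £21 is not the highest, so Ava loses, pays nothing, and earns zero payoff.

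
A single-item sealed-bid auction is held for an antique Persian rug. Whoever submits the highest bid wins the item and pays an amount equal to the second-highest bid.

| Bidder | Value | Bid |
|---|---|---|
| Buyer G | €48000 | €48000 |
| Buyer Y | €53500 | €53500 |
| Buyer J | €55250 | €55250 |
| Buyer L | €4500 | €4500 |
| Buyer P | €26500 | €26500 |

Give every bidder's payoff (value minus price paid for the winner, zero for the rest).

Buyer G €0, Buyer Y €0, Buyer J €1750, Buyer L €0, Buyer P €0.

Bids in descending order: Buyer J €55250, then Buyer Y €53500, then Buyer G €48000, then Buyer P €26500, then Buyer L €4500.
Buyer J has the top bid and wins; the price is the second-highest bid, €53500.
Buyer J's payoff = €55250 − €53500 = €1750. All other bidders lose, so their payoff is 0.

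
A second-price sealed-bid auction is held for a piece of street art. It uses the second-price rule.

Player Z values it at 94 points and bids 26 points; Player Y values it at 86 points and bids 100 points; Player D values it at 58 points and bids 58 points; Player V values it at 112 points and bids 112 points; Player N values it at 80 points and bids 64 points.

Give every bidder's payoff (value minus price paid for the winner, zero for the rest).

Payoffs: Player Z 0 points, Player Y 0 points, Player D 0 points, Player V 12 points, Player N 0 points.

Ranking the bids: Player V 112 points > Player Y 100 points > Player N 64 points > Player D 58 points > Player Z 26 points.
Player V has the top bid and wins; the price is the second-highest bid, 100 points.
Player V's payoff = 112 points − 100 points = 12 points. All other bidders lose, so their payoff is 0.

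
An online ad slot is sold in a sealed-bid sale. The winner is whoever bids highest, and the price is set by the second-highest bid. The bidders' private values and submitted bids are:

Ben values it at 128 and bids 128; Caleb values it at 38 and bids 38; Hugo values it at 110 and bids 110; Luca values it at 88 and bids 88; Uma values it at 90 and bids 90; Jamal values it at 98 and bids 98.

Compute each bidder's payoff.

Ranking the bids: Ben 128 > Hugo 110 > Jamal 98 > Uma 90 > Luca 88 > Caleb 38.
Ben has the top bid and wins; the price is the second-highest bid, 110.
Ben's payoff = 128 − 110 = 18. All other bidders lose, so their payoff is 0.

Ben 18, Caleb 0, Hugo 0, Luca 0, Uma 0, Jamal 0.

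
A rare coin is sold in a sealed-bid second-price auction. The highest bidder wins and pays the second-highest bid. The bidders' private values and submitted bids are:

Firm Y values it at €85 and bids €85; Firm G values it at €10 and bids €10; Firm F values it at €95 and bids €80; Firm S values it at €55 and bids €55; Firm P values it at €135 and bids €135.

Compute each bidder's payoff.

Ordered from highest: Firm P €135, then Firm Y €85, then Firm F €80, then Firm S €55, then Firm G €10.
Firm P has the top bid and wins; the price is the second-highest bid, €85.
Firm P's payoff = €135 − €85 = €50. All other bidders lose, so their payoff is 0.

Payoffs: Firm Y €0, Firm G €0, Firm F €0, Firm S €0, Firm P €50.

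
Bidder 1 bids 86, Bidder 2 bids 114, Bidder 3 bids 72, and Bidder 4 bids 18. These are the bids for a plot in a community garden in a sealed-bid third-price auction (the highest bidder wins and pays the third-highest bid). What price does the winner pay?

Price paid: 72.

Ordered from highest: Bidder 2 114 > Bidder 1 86 > Bidder 3 72 > Bidder 4 18.
Bidder 2 is the highest bidder, so Bidder 2 wins.
Under the third-price rule, the price is the third-highest bid: 72.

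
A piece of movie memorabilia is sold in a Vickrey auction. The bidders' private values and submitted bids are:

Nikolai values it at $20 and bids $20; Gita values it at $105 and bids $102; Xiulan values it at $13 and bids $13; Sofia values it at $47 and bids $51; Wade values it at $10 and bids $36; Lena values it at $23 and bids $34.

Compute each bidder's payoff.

Nikolai $0, Gita $54, Xiulan $0, Sofia $0, Wade $0, Lena $0.

Ranking the bids: Gita $102, then Sofia $51, then Wade $36, then Lena $34, then Nikolai $20, then Xiulan $13.
Gita has the top bid and wins; the price is the second-highest bid, $51.
Gita's payoff = $105 − $51 = $54. All other bidders lose, so their payoff is 0.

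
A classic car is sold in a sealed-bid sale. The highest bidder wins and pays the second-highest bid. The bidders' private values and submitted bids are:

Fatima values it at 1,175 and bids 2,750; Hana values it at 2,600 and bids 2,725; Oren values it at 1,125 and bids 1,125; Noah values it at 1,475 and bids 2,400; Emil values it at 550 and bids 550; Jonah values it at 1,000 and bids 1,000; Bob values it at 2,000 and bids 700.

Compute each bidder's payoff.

Ranking the bids: Fatima 2,750 > Hana 2,725 > Noah 2,400 > Oren 1,125 > Jonah 1,000 > Bob 700 > Emil 550.
Fatima has the top bid and wins; the price is the second-highest bid, 2,725.
Fatima's payoff = 1,175 − 2,725 = -1,550. All other bidders lose, so their payoff is 0.

Fatima -1,550, Hana 0, Oren 0, Noah 0, Emil 0, Jonah 0, Bob 0.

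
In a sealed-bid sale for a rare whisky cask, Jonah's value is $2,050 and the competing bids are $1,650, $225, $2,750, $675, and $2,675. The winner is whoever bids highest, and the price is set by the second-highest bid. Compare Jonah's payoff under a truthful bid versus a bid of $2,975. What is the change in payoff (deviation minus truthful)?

The highest competing bid is $2,750.
Bidding truthfully at $2,050: the top bid is $2,750 (a rival), so Jonah loses. Payoff = $0.
Bidding $2,975: Jonah has the top bid, wins, and pays the second-highest bid $2,750. Payoff = $2,050 − $2,750 = -$700.
Change = -$700 − $0 = -$700.
This is the dominant-strategy logic: truthful bidding weakly beats any alternative.

-$700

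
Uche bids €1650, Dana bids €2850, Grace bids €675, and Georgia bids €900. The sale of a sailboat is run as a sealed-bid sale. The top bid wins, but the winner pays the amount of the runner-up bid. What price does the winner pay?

The winner pays €1650.

Bids in descending order: Dana €2850, then Uche €1650, then Georgia €900, then Grace €675.
Dana has the highest bid, so Dana wins.
The second-highest bid is €1650, so that is what Dana pays.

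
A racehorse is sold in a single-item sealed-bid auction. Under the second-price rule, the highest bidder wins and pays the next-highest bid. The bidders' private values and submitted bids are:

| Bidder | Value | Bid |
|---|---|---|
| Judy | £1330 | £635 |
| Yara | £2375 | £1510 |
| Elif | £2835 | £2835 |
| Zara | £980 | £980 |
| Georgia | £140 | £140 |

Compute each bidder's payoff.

Judy £0, Yara £0, Elif £1325, Zara £0, Georgia £0.

Sorted high to low: Elif £2835 > Yara £1510 > Zara £980 > Judy £635 > Georgia £140.
Elif has the top bid and wins; the price is the second-highest bid, £1510.
Elif's payoff = £2835 − £1510 = £1325. All other bidders lose, so their payoff is 0.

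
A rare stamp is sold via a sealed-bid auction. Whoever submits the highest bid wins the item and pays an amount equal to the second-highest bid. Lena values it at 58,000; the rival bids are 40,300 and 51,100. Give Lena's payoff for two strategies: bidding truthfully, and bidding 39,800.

The highest competing bid is 51,100.
Bidding truthfully at 58,000: Lena has the top bid, wins, and pays the second-highest bid 51,100. Payoff = 58,000 − 51,100 = 6,900.
Bidding 39,800: the top bid is 51,100 (a rival), so Lena loses. Payoff = 0.

Truthful: 6,900; alternative: 0.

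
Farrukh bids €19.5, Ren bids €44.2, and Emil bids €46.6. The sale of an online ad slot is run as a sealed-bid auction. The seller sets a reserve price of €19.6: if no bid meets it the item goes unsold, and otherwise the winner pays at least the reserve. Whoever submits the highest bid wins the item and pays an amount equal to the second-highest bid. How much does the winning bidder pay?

Price paid: €44.2.

Ranking the bids: Emil €46.6, then Ren €44.2, then Farrukh €19.5.
Emil has the highest bid, so Emil wins.
The second-highest bid is €44.2, which exceeds the reserve, so that sets the price.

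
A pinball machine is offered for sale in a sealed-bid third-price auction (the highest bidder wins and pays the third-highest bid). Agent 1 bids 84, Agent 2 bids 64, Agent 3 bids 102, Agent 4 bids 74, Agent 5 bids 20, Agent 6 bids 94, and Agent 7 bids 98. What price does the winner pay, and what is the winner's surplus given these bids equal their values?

Ordered from highest: Agent 3 102, then Agent 7 98, then Agent 6 94, then Agent 1 84, then Agent 4 74, then Agent 2 64, then Agent 5 20.
Agent 3 is the highest bidder, so Agent 3 wins.
Under the third-price rule, the price is the third-highest bid: 94.
Surplus = 102 − 94 = 8.

Price 94; surplus 8.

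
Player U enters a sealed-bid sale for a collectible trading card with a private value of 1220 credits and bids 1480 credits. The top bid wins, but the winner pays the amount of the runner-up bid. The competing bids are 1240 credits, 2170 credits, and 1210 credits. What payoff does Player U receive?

Payoff = 0 credits.

Highest competing bid: 2170 credits.
Player U's bid 1480 credits is not the highest, so Player U loses, pays nothing, and earns zero payoff.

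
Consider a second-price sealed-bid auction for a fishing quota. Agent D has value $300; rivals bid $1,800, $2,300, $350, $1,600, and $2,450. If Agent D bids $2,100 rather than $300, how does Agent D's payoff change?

The highest competing bid is $2,450.
Bidding truthfully at $300: the top bid is $2,450 (a rival), so Agent D loses. Payoff = $0.
Bidding $2,100: the top bid is $2,450 (a rival), so Agent D loses. Payoff = $0.
Change = $0 − $0 = $0.

Change in payoff: $0.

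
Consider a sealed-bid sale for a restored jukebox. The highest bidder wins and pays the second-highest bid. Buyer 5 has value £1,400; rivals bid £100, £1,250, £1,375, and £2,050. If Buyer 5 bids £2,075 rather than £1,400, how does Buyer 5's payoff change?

The highest competing bid is £2,050.
Bidding truthfully at £1,400: the top bid is £2,050 (a rival), so Buyer 5 loses. Payoff = £0.
Bidding £2,075: Buyer 5 has the top bid, wins, and pays the second-highest bid £2,050. Payoff = £1,400 − £2,050 = -£650.
Change = -£650 − £0 = -£650.
Deviating from a truthful bid can only lose payoff in a second-price auction — never gain.

-£650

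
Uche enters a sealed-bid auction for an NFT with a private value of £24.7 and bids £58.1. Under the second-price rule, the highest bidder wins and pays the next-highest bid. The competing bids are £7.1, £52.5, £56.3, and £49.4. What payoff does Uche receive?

Highest competing bid: £56.3.
Uche's bid £58.1 is the highest overall, so Uche wins and pays the second-highest bid, £56.3.
Payoff = value − price = £24.7 − £56.3 = -£31.6.

Payoff = -£31.6.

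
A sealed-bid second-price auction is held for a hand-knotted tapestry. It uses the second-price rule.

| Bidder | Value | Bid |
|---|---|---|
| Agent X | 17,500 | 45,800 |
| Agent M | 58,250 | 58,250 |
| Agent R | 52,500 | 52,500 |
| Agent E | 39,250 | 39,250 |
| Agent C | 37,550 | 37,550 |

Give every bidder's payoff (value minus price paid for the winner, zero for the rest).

Sorted high to low: Agent M 58,250; Agent R 52,500; Agent X 45,800; Agent E 39,250; Agent C 37,550.
Agent M has the top bid and wins; the price is the second-highest bid, 52,500.
Agent M's payoff = 58,250 − 52,500 = 5,750. All other bidders lose, so their payoff is 0.

Agent X 0, Agent M 5,750, Agent R 0, Agent E 0, Agent C 0.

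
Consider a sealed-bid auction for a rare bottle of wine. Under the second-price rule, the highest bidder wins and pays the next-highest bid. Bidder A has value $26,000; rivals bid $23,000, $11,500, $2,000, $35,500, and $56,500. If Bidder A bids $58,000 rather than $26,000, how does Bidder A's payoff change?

-$30,500

The highest competing bid is $56,500.
Bidding truthfully at $26,000: the top bid is $56,500 (a rival), so Bidder A loses. Payoff = $0.
Bidding $58,000: Bidder A has the top bid, wins, and pays the second-highest bid $56,500. Payoff = $26,000 − $56,500 = -$30,500.
Change = -$30,500 − $0 = -$30,500.
This is the dominant-strategy logic: truthful bidding weakly beats any alternative.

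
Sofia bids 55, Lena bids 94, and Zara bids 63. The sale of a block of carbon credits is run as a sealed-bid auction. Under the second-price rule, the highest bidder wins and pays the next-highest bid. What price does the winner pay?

The winner pays 63.

Sorted high to low: Lena 94, then Zara 63, then Sofia 55.
Lena has the highest bid, so Lena wins.
The second-highest bid is 63, so that is what Lena pays.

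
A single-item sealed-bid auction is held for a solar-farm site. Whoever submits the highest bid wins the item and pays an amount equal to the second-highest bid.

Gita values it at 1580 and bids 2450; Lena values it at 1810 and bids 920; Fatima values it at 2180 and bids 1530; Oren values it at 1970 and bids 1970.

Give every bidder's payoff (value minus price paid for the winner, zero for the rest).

Ordered from highest: Gita 2450; Oren 1970; Fatima 1530; Lena 920.
Gita has the top bid and wins; the price is the second-highest bid, 1970.
Gita's payoff = 1580 − 1970 = -390. All other bidders lose, so their payoff is 0.

Gita -390, Lena 0, Fatima 0, Oren 0.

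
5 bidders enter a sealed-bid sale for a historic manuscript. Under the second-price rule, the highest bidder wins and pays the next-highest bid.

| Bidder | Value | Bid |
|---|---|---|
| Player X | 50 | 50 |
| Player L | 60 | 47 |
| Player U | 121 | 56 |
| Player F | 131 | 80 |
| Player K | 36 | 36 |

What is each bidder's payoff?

Ranking the bids: Player F 80, then Player U 56, then Player X 50, then Player L 47, then Player K 36.
Player F has the top bid and wins; the price is the second-highest bid, 56.
Player F's payoff = 131 − 56 = 75. All other bidders lose, so their payoff is 0.

Payoffs: Player X 0, Player L 0, Player U 0, Player F 75, Player K 0.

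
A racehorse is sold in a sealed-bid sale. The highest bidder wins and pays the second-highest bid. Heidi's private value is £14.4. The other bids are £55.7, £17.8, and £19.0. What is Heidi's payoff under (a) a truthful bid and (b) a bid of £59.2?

The highest competing bid is £55.7.
Bidding truthfully at £14.4: the top bid is £55.7 (a rival), so Heidi loses. Payoff = £0.0.
Bidding £59.2: Heidi has the top bid, wins, and pays the second-highest bid £55.7. Payoff = £14.4 − £55.7 = -£41.3.

Truthful: £0.0; alternative: -£41.3.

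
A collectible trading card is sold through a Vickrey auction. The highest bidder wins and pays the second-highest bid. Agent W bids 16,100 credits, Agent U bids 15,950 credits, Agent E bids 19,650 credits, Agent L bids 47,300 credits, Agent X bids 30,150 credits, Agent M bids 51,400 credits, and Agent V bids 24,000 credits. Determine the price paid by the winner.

Bids in descending order: Agent M 51,400 credits > Agent L 47,300 credits > Agent X 30,150 credits > Agent V 24,000 credits > Agent E 19,650 credits > Agent W 16,100 credits > Agent U 15,950 credits.
Agent M has the highest bid, so Agent M wins.
The second-highest bid is 47,300 credits, so that is what Agent M pays.

The winner pays 47,300 credits.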